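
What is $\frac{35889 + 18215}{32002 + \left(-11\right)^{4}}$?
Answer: $\frac{54104}{46643} \approx 1.16$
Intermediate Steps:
$\frac{35889 + 18215}{32002 + \left(-11\right)^{4}} = \frac{54104}{32002 + 14641} = \frac{54104}{46643}$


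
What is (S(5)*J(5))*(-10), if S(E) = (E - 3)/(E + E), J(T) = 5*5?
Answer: -50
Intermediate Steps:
J(T) = 25
S(E) = (-3 + E)/(2*E) (S(E) = (-3 + E)/((2*E)) = (-3 + E)*(1/(2*E)) = (-3 + E)/(2*E))
(S(5)*J(5))*(-10) = (((½)*(-3 + 5)/5)*25)*(-10) = (((½)*(⅕)*2)*25)*(-10) = ((⅕)*25)*(-10) = 5*(-10) = -50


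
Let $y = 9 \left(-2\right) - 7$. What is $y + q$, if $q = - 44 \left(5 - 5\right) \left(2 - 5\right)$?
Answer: $-25$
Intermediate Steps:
$y = -25$ ($y = -18 - 7 = -25$)
$q = 0$ ($q = - 44 \cdot 0 \left(-3\right) = \left(-44\right) 0 = 0$)
$y + q = -25 + 0 = -25$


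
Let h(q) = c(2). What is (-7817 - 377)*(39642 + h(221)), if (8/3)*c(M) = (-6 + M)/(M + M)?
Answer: -1299293901/4 ≈ -3.2482e+8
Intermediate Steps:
c(M) = 3*(-6 + M)/(16*M) (c(M) = 3*((-6 + M)/(M + M))/8 = 3*((-6 + M)/((2*M)))/8 = 3*((-6 + M)*(1/(2*M)))/8 = 3*((-6 + M)/(2*M))/8 = 3*(-6 + M)/(16*M))
h(q) = -3/8 (h(q) = (3/16)*(-6 + 2)/2 = (3/16)*(½)*(-4) = -3/8)
(-7817 - 377)*(39642 + h(221)) = (-7817 - 377)*(39642 - 3/8) = -8194*317133/8 = -1299293901/4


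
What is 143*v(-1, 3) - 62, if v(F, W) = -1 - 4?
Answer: -777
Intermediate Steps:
v(F, W) = -5
143*v(-1, 3) - 62 = 143*(-5) - 62 = -715 - 62 = -777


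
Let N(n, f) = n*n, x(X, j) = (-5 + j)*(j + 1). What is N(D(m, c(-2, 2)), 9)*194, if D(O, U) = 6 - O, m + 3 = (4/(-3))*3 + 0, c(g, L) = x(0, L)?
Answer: 32786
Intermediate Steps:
x(X, j) = (1 + j)*(-5 + j) (x(X, j) = (-5 + j)*(1 + j) = (1 + j)*(-5 + j))
c(g, L) = -5 + L² - 4*L
m = -7 (m = -3 + ((4/(-3))*3 + 0) = -3 + ((4*(-⅓))*3 + 0) = -3 + (-4/3*3 + 0) = -3 + (-4 + 0) = -3 - 4 = -7)
N(n, f) = n²
N(D(m, c(-2, 2)), 9)*194 = (6 - 1*(-7))²*194 = (6 + 7)²*194 = 13²*194 = 169*194 = 32786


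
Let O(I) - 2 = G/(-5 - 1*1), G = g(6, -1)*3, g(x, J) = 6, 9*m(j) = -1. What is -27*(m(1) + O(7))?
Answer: 30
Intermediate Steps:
m(j) = -⅑ (m(j) = (⅑)*(-1) = -⅑)
G = 18 (G = 6*3 = 18)
O(I) = -1 (O(I) = 2 + 18/(-5 - 1*1) = 2 + 18/(-5 - 1) = 2 + 18/(-6) = 2 + 18*(-⅙) = 2 - 3 = -1)
-27*(m(1) + O(7)) = -27*(-⅑ - 1) = -27*(-10/9) = 30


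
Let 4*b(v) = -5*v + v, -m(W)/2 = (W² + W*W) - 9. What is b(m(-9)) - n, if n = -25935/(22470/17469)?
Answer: 4380327/214 ≈ 20469.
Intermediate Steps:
m(W) = 18 - 4*W² (m(W) = -2*((W² + W*W) - 9) = -2*((W² + W²) - 9) = -2*(2*W² - 9) = -2*(-9 + 2*W²) = 18 - 4*W²)
n = -4314843/214 (n = -25935/(22470*(1/17469)) = -25935/7490/5823 = -25935*5823/7490 = -4314843/214 ≈ -20163.)
b(v) = -v (b(v) = (-5*v + v)/4 = (-4*v)/4 = -v)
b(m(-9)) - n = -(18 - 4*(-9)²) - 1*(-4314843/214) = -(18 - 4*81) + 4314843/214 = -(18 - 324) + 4314843/214 = -1*(-306) + 4314843/214 = 306 + 4314843/214 = 4380327/214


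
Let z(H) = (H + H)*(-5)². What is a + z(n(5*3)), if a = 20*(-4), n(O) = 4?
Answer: 120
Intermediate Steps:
a = -80
z(H) = 50*H (z(H) = (2*H)*25 = 50*H)
a + z(n(5*3)) = -80 + 50*4 = -80 + 200 = 120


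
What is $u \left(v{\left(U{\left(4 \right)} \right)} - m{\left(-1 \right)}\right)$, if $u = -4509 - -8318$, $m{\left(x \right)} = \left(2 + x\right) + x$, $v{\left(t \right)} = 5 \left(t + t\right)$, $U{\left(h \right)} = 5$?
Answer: $190450$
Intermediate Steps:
$v{\left(t \right)} = 10 t$ ($v{\left(t \right)} = 5 \cdot 2 t = 10 t$)
$m{\left(x \right)} = 2 + 2 x$
$u = 3809$ ($u = -4509 + 8318 = 3809$)
$u \left(v{\left(U{\left(4 \right)} \right)} - m{\left(-1 \right)}\right) = 3809 \left(10 \cdot 5 - \left(2 + 2 \left(-1\right)\right)\right) = 3809 \left(50 - \left(2 - 2\right)\right) = 3809 \left(50 - 0\right) = 3809 \left(50 + 0\right) = 3809 \cdot 50 = 190450$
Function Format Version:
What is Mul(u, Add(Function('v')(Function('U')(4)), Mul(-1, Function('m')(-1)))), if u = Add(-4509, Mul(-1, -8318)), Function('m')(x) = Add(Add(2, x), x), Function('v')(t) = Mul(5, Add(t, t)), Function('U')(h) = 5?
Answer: 190450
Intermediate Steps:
Function('v')(t) = Mul(10, t) (Function('v')(t) = Mul(5, Mul(2, t)) = Mul(10, t))
Function('m')(x) = Add(2, Mul(2, x))
u = 3809 (u = Add(-4509, 8318) = 3809)
Mul(u, Add(Function('v')(Function('U')(4)), Mul(-1, Function('m')(-1)))) = Mul(3809, Add(Mul(10, 5), Mul(-1, Add(2, Mul(2, -1))))) = Mul(3809, Add(50, Mul(-1, Add(2, -2)))) = Mul(3809, Add(50, Mul(-1, 0))) = Mul(3809, Add(50, 0)) = Mul(3809, 50) = 190450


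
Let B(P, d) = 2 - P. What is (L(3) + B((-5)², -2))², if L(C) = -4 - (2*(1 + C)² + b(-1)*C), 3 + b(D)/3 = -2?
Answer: 196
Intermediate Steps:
b(D) = -15 (b(D) = -9 + 3*(-2) = -9 - 6 = -15)
L(C) = -4 - 2*(1 + C)² + 15*C (L(C) = -4 - (2*(1 + C)² - 15*C) = -4 - (-15*C + 2*(1 + C)²) = -4 + (-2*(1 + C)² + 15*C) = -4 - 2*(1 + C)² + 15*C)
(L(3) + B((-5)², -2))² = ((-6 - 2*3² + 11*3) + (2 - 1*(-5)²))² = ((-6 - 2*9 + 33) + (2 - 1*25))² = ((-6 - 18 + 33) + (2 - 25))² = (9 - 23)² = (-14)² = 196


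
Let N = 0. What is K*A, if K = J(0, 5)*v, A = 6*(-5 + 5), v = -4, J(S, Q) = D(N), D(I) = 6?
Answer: 0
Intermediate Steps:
J(S, Q) = 6
A = 0 (A = 6*0 = 0)
K = -24 (K = 6*(-4) = -24)
K*A = -24*0 = 0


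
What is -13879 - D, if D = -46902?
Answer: 33023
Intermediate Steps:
-13879 - D = -13879 - 1*(-46902) = -13879 + 46902 = 33023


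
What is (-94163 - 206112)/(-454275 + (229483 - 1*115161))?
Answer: 300275/339953 ≈ 0.88328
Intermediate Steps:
(-94163 - 206112)/(-454275 + (229483 - 1*115161)) = -300275/(-454275 + (229483 - 115161)) = -300275/(-454275 + 114322) = -300275/(-339953) = -300275*(-1/339953) = 300275/339953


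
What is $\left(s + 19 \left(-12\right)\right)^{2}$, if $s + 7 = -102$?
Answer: $113569$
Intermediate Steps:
$s = -109$ ($s = -7 - 102 = -109$)
$\left(s + 19 \left(-12\right)\right)^{2} = \left(-109 + 19 \left(-12\right)\right)^{2} = \left(-109 - 228\right)^{2} = \left(-337\right)^{2} = 113569$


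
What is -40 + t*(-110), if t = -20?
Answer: 2160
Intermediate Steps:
-40 + t*(-110) = -40 - 20*(-110) = -40 + 2200 = 2160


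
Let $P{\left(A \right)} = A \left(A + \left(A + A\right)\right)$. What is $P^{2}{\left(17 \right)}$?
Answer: $751689$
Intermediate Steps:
$P{\left(A \right)} = 3 A^{2}$ ($P{\left(A \right)} = A \left(A + 2 A\right) = A 3 A = 3 A^{2}$)
$P^{2}{\left(17 \right)} = \left(3 \cdot 17^{2}\right)^{2} = \left(3 \cdot 289\right)^{2} = 867^{2} = 751689$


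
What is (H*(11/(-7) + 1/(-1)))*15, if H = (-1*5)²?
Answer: -6750/7 ≈ -964.29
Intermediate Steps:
H = 25 (H = (-5)² = 25)
(H*(11/(-7) + 1/(-1)))*15 = (25*(11/(-7) + 1/(-1)))*15 = (25*(11*(-⅐) + 1*(-1)))*15 = (25*(-11/7 - 1))*15 = (25*(-18/7))*15 = -450/7*15 = -6750/7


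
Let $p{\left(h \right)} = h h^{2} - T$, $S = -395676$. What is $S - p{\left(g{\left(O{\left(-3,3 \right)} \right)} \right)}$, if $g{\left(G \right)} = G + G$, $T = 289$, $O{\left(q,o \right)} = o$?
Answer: $-395603$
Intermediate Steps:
$g{\left(G \right)} = 2 G$
$p{\left(h \right)} = -289 + h^{3}$ ($p{\left(h \right)} = h h^{2} - 289 = h^{3} - 289 = -289 + h^{3}$)
$S - p{\left(g{\left(O{\left(-3,3 \right)} \right)} \right)} = -395676 - \left(-289 + \left(2 \cdot 3\right)^{3}\right) = -395676 - \left(-289 + 6^{3}\right) = -395676 - \left(-289 + 216\right) = -395676 - -73 = -395676 + 73 = -395603$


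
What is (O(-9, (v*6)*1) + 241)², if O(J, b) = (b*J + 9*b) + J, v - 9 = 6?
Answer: 53824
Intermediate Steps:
v = 15 (v = 9 + 6 = 15)
O(J, b) = J + 9*b + J*b (O(J, b) = (J*b + 9*b) + J = (9*b + J*b) + J = J + 9*b + J*b)
(O(-9, (v*6)*1) + 241)² = ((-9 + 9*((15*6)*1) - 9*15*6) + 241)² = ((-9 + 9*(90*1) - 810) + 241)² = ((-9 + 9*90 - 9*90) + 241)² = ((-9 + 810 - 810) + 241)² = (-9 + 241)² = 232² = 53824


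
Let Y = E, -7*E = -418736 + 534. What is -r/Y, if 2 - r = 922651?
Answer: 6458543/418202 ≈ 15.444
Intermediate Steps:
E = 418202/7 (E = -(-418736 + 534)/7 = -1/7*(-418202) = 418202/7 ≈ 59743.)
Y = 418202/7 ≈ 59743.
r = -922649 (r = 2 - 1*922651 = 2 - 922651 = -922649)
-r/Y = -(-922649)/418202/7 = -(-922649)*7/418202 = -1*(-6458543/418202) = 6458543/418202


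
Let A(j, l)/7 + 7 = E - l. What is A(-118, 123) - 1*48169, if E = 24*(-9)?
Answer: -50591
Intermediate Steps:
E = -216
A(j, l) = -1561 - 7*l (A(j, l) = -49 + 7*(-216 - l) = -49 + (-1512 - 7*l) = -1561 - 7*l)
A(-118, 123) - 1*48169 = (-1561 - 7*123) - 1*48169 = (-1561 - 861) - 48169 = -2422 - 48169 = -50591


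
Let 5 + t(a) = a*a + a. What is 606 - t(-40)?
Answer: -949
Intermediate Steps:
t(a) = -5 + a + a² (t(a) = -5 + (a*a + a) = -5 + (a² + a) = -5 + (a + a²) = -5 + a + a²)
606 - t(-40) = 606 - (-5 - 40 + (-40)²) = 606 - (-5 - 40 + 1600) = 606 - 1*1555 = 606 - 1555 = -949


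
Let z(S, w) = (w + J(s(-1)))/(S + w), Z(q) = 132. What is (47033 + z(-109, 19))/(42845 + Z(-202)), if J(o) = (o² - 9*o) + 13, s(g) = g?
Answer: 705488/644655 ≈ 1.0944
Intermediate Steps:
J(o) = 13 + o² - 9*o
z(S, w) = (23 + w)/(S + w) (z(S, w) = (w + (13 + (-1)² - 9*(-1)))/(S + w) = (w + (13 + 1 + 9))/(S + w) = (w + 23)/(S + w) = (23 + w)/(S + w))
(47033 + z(-109, 19))/(42845 + Z(-202)) = (47033 + (23 + 19)/(-109 + 19))/(42845 + 132) = (47033 + 42/(-90))/42977 = (47033 - 1/90*42)*(1/42977) = (47033 - 7/15)*(1/42977) = (705488/15)*(1/42977) = 705488/644655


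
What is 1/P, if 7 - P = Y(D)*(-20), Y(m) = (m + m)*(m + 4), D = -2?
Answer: -1/153 ≈ -0.0065359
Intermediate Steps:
Y(m) = 2*m*(4 + m) (Y(m) = (2*m)*(4 + m) = 2*m*(4 + m))
P = -153 (P = 7 - 2*(-2)*(4 - 2)*(-20) = 7 - 2*(-2)*2*(-20) = 7 - (-8)*(-20) = 7 - 1*160 = 7 - 160 = -153)
1/P = 1/(-153) = -1/153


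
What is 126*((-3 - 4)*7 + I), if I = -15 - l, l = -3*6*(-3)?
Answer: -14868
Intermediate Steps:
l = 54 (l = -18*(-3) = 54)
I = -69 (I = -15 - 1*54 = -15 - 54 = -69)
126*((-3 - 4)*7 + I) = 126*((-3 - 4)*7 - 69) = 126*(-7*7 - 69) = 126*(-49 - 69) = 126*(-118) = -14868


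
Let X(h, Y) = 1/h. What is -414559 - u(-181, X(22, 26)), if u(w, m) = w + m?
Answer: -9116317/22 ≈ -4.1438e+5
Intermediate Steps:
u(w, m) = m + w
-414559 - u(-181, X(22, 26)) = -414559 - (1/22 - 181) = -414559 - 1*(-3981/22) = -414559 + 3981/22 = -9116317/22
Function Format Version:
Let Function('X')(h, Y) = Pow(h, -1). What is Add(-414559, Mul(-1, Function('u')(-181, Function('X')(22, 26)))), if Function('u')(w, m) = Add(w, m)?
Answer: Rational(-9116317, 22) ≈ -4.1438e+5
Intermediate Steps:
Function('u')(w, m) = Add(m, w)
Add(-414559, Mul(-1, Function('u')(-181, Function('X')(22, 26)))) = Add(-414559, Mul(-1, Add(Pow(22, -1), -181))) = Add(-414559, Mul(-1, Add(Rational(1, 22), -181))) = Add(-414559, Mul(-1, Rational(-3981, 22))) = Add(-414559, Rational(3981, 22)) = Rational(-9116317, 22)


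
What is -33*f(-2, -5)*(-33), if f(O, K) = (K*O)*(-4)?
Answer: -43560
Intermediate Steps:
f(O, K) = -4*K*O
-33*f(-2, -5)*(-33) = -(-132)*(-5)*(-2)*(-33) = -33*(-40)*(-33) = 1320*(-33) = -43560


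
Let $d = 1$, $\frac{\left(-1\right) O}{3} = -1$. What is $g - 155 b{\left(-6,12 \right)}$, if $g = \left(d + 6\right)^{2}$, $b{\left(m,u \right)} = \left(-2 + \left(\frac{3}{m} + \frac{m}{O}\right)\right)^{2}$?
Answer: $- \frac{12359}{4} \approx -3089.8$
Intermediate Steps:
$O = 3$ ($O = \left(-3\right) \left(-1\right) = 3$)
$b{\left(m,u \right)} = \left(-2 + \frac{3}{m} + \frac{m}{3}\right)^{2}$ ($b{\left(m,u \right)} = \left(-2 + \left(\frac{3}{m} + \frac{m}{3}\right)\right)^{2} = \left(-2 + \frac{3}{m} + \frac{m}{3}\right)^{2}$)
$g = 49$ ($g = \left(1 + 6\right)^{2} = 7^{2} = 49$)
$g - 155 b{\left(-6,12 \right)} = 49 - 155 \frac{\left(9 + \left(-6\right)^{2} - -36\right)^{2}}{9 \cdot 36} = 49 - 155 \cdot \frac{1}{9} \cdot \frac{1}{36} \left(9 + 36 + 36\right)^{2} = 49 - 155 \cdot \frac{1}{9} \cdot \frac{1}{36} \cdot 81^{2} = 49 - 155 \cdot \frac{1}{9} \cdot \frac{1}{36} \cdot 6561 = 49 - \frac{12555}{4} = - \frac{12359}{4}$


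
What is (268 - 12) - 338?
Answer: -82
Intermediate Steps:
(268 - 12) - 338 = 256 - 338 = -82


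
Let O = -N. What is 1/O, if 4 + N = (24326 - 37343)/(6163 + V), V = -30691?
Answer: 8176/28365 ≈ 0.28824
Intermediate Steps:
N = -28365/8176 (N = -4 + (24326 - 37343)/(6163 - 30691) = -4 - 13017/(-24528) = -4 - 13017*(-1/24528) = -4 + 4339/8176 = -28365/8176 ≈ -3.4693)
O = 28365/8176 (O = -1*(-28365/8176) = 28365/8176 ≈ 3.4693)
1/O = 1/(28365/8176) = 8176/28365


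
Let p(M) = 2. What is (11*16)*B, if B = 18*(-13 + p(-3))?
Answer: -34848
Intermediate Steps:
B = -198 (B = 18*(-13 + 2) = 18*(-11) = -198)
(11*16)*B = (11*16)*(-198) = 176*(-198) = -34848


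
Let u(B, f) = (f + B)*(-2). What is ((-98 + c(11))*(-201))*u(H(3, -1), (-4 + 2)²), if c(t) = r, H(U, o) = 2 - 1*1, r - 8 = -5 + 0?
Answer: -190950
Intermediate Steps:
r = 3 (r = 8 + (-5 + 0) = 8 - 5 = 3)
H(U, o) = 1 (H(U, o) = 2 - 1 = 1)
c(t) = 3
u(B, f) = -2*B - 2*f (u(B, f) = (B + f)*(-2) = -2*B - 2*f)
((-98 + c(11))*(-201))*u(H(3, -1), (-4 + 2)²) = ((-98 + 3)*(-201))*(-2*1 - 2*(-4 + 2)²) = (-95*(-201))*(-2 - 2*(-2)²) = 19095*(-2 - 2*4) = 19095*(-2 - 8) = 19095*(-10) = -190950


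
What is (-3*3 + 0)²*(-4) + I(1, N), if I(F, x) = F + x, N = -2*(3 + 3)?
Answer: -335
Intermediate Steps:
N = -12 (N = -2*6 = -12)
(-3*3 + 0)²*(-4) + I(1, N) = (-3*3 + 0)²*(-4) + (1 - 12) = (-9 + 0)²*(-4) - 11 = (-9)²*(-4) - 11 = 81*(-4) - 11 = -324 - 11 = -335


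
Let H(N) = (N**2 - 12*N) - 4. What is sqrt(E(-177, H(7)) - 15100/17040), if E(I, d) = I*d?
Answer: sqrt(1252568013)/426 ≈ 83.079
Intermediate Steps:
H(N) = -4 + N**2 - 12*N
sqrt(E(-177, H(7)) - 15100/17040) = sqrt(-177*(-4 + 7**2 - 12*7) - 15100/17040) = sqrt(-177*(-4 + 49 - 84) - 15100*1/17040) = sqrt(-177*(-39) - 755/852) = sqrt(6903 - 755/852) = sqrt(5880601/852) = sqrt(1252568013)/426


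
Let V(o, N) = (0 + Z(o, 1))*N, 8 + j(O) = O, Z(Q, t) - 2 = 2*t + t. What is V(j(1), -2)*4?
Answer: -40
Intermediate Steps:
Z(Q, t) = 2 + 3*t (Z(Q, t) = 2 + (2*t + t) = 2 + 3*t)
j(O) = -8 + O
V(o, N) = 5*N (V(o, N) = (0 + (2 + 3*1))*N = (0 + (2 + 3))*N = (0 + 5)*N = 5*N)
V(j(1), -2)*4 = (5*(-2))*4 = -10*4 = -40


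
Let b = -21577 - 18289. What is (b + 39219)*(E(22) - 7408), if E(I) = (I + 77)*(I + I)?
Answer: 1974644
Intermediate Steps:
b = -39866
E(I) = 2*I*(77 + I) (E(I) = (77 + I)*(2*I) = 2*I*(77 + I))
(b + 39219)*(E(22) - 7408) = (-39866 + 39219)*(2*22*(77 + 22) - 7408) = -647*(2*22*99 - 7408) = -647*(4356 - 7408) = -647*(-3052) = 1974644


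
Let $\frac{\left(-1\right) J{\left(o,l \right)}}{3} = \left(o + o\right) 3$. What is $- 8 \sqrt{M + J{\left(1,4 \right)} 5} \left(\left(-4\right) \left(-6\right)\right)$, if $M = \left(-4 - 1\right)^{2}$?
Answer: $- 192 i \sqrt{65} \approx - 1548.0 i$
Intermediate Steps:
$M = 25$ ($M = \left(-5\right)^{2} = 25$)
$J{\left(o,l \right)} = - 18 o$ ($J{\left(o,l \right)} = - 3 \left(o + o\right) 3 = - 3 \cdot 2 o 3 = - 3 \cdot 6 o = - 18 o$)
$- 8 \sqrt{M + J{\left(1,4 \right)} 5} \left(\left(-4\right) \left(-6\right)\right) = - 8 \sqrt{25 + \left(-18\right) 1 \cdot 5} \left(\left(-4\right) \left(-6\right)\right) = - 8 \sqrt{25 - 90} \cdot 24 = - 8 \sqrt{-65} \cdot 24 = - 8 i \sqrt{65} \cdot 24 = - 192 i \sqrt{65}$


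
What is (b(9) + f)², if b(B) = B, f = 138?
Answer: 21609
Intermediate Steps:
(b(9) + f)² = (9 + 138)² = 147² = 21609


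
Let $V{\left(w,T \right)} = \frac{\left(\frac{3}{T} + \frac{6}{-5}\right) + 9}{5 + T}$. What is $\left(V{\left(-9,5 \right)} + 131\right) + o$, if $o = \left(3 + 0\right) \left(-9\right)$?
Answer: $\frac{2621}{25} \approx 104.84$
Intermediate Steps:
$o = -27$ ($o = 3 \left(-9\right) = -27$)
$V{\left(w,T \right)} = \frac{\frac{39}{5} + \frac{3}{T}}{5 + T}$ ($V{\left(w,T \right)} = \frac{\left(\frac{3}{T} + 6 \left(- \frac{1}{5}\right)\right) + 9}{5 + T} = \frac{\left(\frac{3}{T} - \frac{6}{5}\right) + 9}{5 + T} = \frac{\left(- \frac{6}{5} + \frac{3}{T}\right) + 9}{5 + T} = \frac{\frac{39}{5} + \frac{3}{T}}{5 + T}$)
$\left(V{\left(-9,5 \right)} + 131\right) + o = \left(\frac{3 \left(5 + 13 \cdot 5\right)}{5 \cdot 5 \left(5 + 5\right)} + 131\right) - 27 = \left(\frac{3}{5} \cdot \frac{1}{5} \cdot \frac{1}{10} \left(5 + 65\right) + 131\right) - 27 = \left(\frac{3}{5} \cdot \frac{1}{5} \cdot \frac{1}{10} \cdot 70 + 131\right) - 27 = \left(\frac{21}{25} + 131\right) - 27 = \frac{3296}{25} - 27 = \frac{2621}{25}$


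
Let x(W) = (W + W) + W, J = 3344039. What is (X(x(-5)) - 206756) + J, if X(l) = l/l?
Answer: 3137284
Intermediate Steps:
x(W) = 3*W (x(W) = 2*W + W = 3*W)
X(l) = 1
(X(x(-5)) - 206756) + J = (1 - 206756) + 3344039 = -206755 + 3344039 = 3137284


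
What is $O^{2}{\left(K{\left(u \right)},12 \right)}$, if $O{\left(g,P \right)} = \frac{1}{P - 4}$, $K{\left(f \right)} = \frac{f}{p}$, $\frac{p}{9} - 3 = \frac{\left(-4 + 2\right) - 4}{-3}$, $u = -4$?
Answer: $\frac{1}{64} \approx 0.015625$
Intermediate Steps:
$p = 45$ ($p = 27 + 9 \frac{\left(-4 + 2\right) - 4}{-3} = 27 + 9 \left(-2 - 4\right) \left(- \frac{1}{3}\right) = 27 + 9 \left(\left(-6\right) \left(- \frac{1}{3}\right)\right) = 27 + 9 \cdot 2 = 27 + 18 = 45$)
$K{\left(f \right)} = \frac{f}{45}$
$O{\left(g,P \right)} = \frac{1}{-4 + P}$
$O^{2}{\left(K{\left(u \right)},12 \right)} = \left(\frac{1}{-4 + 12}\right)^{2} = \left(\frac{1}{8}\right)^{2} = \frac{1}{64}$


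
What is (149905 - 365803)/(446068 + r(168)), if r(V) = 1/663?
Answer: -143140374/295743085 ≈ -0.48400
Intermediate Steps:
r(V) = 1/663
(149905 - 365803)/(446068 + r(168)) = (149905 - 365803)/(446068 + 1/663) = -215898/295743085/663 = -215898*663/295743085 = -143140374/295743085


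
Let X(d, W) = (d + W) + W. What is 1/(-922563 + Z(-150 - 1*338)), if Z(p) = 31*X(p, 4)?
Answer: -1/937443 ≈ -1.0667e-6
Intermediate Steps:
X(d, W) = d + 2*W (X(d, W) = (W + d) + W = d + 2*W)
Z(p) = 248 + 31*p (Z(p) = 31*(p + 2*4) = 31*(p + 8) = 31*(8 + p) = 248 + 31*p)
1/(-922563 + Z(-150 - 1*338)) = 1/(-922563 + (248 + 31*(-150 - 1*338))) = 1/(-922563 + (248 + 31*(-150 - 338))) = 1/(-922563 + (248 + 31*(-488))) = 1/(-922563 + (248 - 15128)) = 1/(-922563 - 14880) = 1/(-937443) = -1/937443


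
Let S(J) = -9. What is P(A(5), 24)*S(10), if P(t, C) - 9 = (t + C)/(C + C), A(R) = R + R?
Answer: -699/8 ≈ -87.375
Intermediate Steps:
A(R) = 2*R
P(t, C) = 9 + (C + t)/(2*C) (P(t, C) = 9 + (t + C)/(C + C) = 9 + (C + t)/((2*C)) = 9 + (C + t)*(1/(2*C)) = 9 + (C + t)/(2*C))
P(A(5), 24)*S(10) = ((½)*(2*5 + 19*24)/24)*(-9) = ((½)*(1/24)*(10 + 456))*(-9) = ((½)*(1/24)*466)*(-9) = (233/24)*(-9) = -699/8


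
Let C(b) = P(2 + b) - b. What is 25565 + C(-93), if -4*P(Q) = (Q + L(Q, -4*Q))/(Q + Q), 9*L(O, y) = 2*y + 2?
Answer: 168111127/6552 ≈ 25658.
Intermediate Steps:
L(O, y) = 2/9 + 2*y/9 (L(O, y) = (2*y + 2)/9 = (2 + 2*y)/9 = 2/9 + 2*y/9)
P(Q) = -(2/9 + Q/9)/(8*Q) (P(Q) = -(Q + (2/9 + 2*(-4*Q)/9))/(4*(Q + Q)) = -(Q + (2/9 - 8*Q/9))/(4*(2*Q)) = -(2/9 + Q/9)*1/(2*Q)/4 = -(2/9 + Q/9)/(8*Q))
C(b) = -b + (-4 - b)/(72*(2 + b)) (C(b) = (-2 - (2 + b))/(72*(2 + b)) - b = (-2 + (-2 - b))/(72*(2 + b)) - b = (-4 - b)/(72*(2 + b)) - b = -b + (-4 - b)/(72*(2 + b)))
25565 + C(-93) = 25565 + (-4 - 1*(-93) - 72*(-93)*(2 - 93))/(72*(2 - 93)) = 25565 + (1/72)*(-4 + 93 - 72*(-93)*(-91))/(-91) = 25565 + (1/72)*(-1/91)*(-4 + 93 - 609336) = 25565 + (1/72)*(-1/91)*(-609247) = 25565 + 609247/6552 = 168111127/6552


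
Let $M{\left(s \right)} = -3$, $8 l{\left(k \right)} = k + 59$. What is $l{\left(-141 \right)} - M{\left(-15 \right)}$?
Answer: $- \frac{29}{4} \approx -7.25$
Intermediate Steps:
$l{\left(k \right)} = \frac{59}{8} + \frac{k}{8}$ ($l{\left(k \right)} = \frac{k + 59}{8} = \frac{59 + k}{8} = \frac{59}{8} + \frac{k}{8}$)
$l{\left(-141 \right)} - M{\left(-15 \right)} = \left(\frac{59}{8} + \frac{1}{8} \left(-141\right)\right) - -3 = \left(\frac{59}{8} - \frac{141}{8}\right) + 3 = - \frac{41}{4} + 3 = - \frac{29}{4}$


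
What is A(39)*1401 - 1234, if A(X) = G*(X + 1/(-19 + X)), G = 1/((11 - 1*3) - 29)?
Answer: -537487/140 ≈ -3839.2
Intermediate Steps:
G = -1/21 (G = 1/((11 - 3) - 29) = 1/(8 - 29) = 1/(-21) = -1/21 ≈ -0.047619)
A(X) = -X/21 - 1/(21*(-19 + X)) (A(X) = -(X + 1/(-19 + X))/21 = -X/21 - 1/(21*(-19 + X)))
A(39)*1401 - 1234 = ((-1 - 1*39**2 + 19*39)/(21*(-19 + 39)))*1401 - 1234 = ((1/21)*(-1 - 1*1521 + 741)/20)*1401 - 1234 = ((1/21)*(1/20)*(-1 - 1521 + 741))*1401 - 1234 = ((1/21)*(1/20)*(-781))*1401 - 1234 = -781/420*1401 - 1234 = -364727/140 - 1234 = -537487/140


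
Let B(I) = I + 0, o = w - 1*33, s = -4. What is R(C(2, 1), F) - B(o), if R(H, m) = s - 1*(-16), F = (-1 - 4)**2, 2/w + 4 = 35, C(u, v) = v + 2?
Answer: 1393/31 ≈ 44.935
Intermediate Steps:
C(u, v) = 2 + v
w = 2/31 (w = 2/(-4 + 35) = 2/31 ≈ 0.064516)
F = 25 (F = (-5)**2 = 25)
R(H, m) = 12 (R(H, m) = -4 - 1*(-16) = -4 + 16 = 12)
o = -1021/31 (o = 2/31 - 1*33 = 2/31 - 33 = -1021/31 ≈ -32.935)
B(I) = I
R(C(2, 1), F) - B(o) = 12 - 1*(-1021/31) = 12 + 1021/31 = 1393/31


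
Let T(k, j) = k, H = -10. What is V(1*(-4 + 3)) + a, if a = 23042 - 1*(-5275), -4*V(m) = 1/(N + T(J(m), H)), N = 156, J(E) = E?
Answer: 17556539/620 ≈ 28317.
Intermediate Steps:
V(m) = -1/(4*(156 + m))
a = 28317 (a = 23042 + 5275 = 28317)
V(1*(-4 + 3)) + a = -1/(624 + 4*(1*(-4 + 3))) + 28317 = -1/(624 + 4*(1*(-1))) + 28317 = -1/(624 + 4*(-1)) + 28317 = -1/(624 - 4) + 28317 = -1/620 + 28317 = 17556539/620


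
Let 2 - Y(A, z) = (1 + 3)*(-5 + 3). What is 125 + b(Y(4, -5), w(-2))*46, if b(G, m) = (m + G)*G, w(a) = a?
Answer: 3805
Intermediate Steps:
Y(A, z) = 10 (Y(A, z) = 2 - (1 + 3)*(-5 + 3) = 2 - 4*(-2) = 2 - 1*(-8) = 2 + 8 = 10)
b(G, m) = G*(G + m) (b(G, m) = (G + m)*G = G*(G + m))
125 + b(Y(4, -5), w(-2))*46 = 125 + (10*(10 - 2))*46 = 125 + (10*8)*46 = 125 + 80*46 = 125 + 3680 = 3805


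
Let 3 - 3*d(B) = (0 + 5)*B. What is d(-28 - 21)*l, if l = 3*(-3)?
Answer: -744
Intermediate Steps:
l = -9
d(B) = 1 - 5*B/3 (d(B) = 1 - (0 + 5)*B/3 = 1 - 5*B/3)
d(-28 - 21)*l = (1 - 5*(-28 - 21)/3)*(-9) = (1 - 5/3*(-49))*(-9) = (1 + 245/3)*(-9) = (248/3)*(-9) = -744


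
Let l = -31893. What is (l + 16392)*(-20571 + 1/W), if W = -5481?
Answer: 582577451884/1827 ≈ 3.1887e+8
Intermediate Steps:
(l + 16392)*(-20571 + 1/W) = (-31893 + 16392)*(-20571 + 1/(-5481)) = -15501*(-20571 - 1/5481) = -15501*(-112749652/5481) = 582577451884/1827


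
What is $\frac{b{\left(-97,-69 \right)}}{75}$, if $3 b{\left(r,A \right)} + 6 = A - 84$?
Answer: $- \frac{53}{75} \approx -0.70667$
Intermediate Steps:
$b{\left(r,A \right)} = -30 + \frac{A}{3}$ ($b{\left(r,A \right)} = -2 + \frac{A - 84}{3} = -2 + \frac{-84 + A}{3} = -2 + \left(-28 + \frac{A}{3}\right) = -30 + \frac{A}{3}$)
$\frac{b{\left(-97,-69 \right)}}{75} = \frac{-30 + \frac{1}{3} \left(-69\right)}{75} = \left(-30 - 23\right) \frac{1}{75} = \left(-53\right) \frac{1}{75} = - \frac{53}{75}$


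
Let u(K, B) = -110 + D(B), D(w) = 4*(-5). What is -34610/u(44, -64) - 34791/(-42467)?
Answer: 147430570/552071 ≈ 267.05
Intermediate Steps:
D(w) = -20
u(K, B) = -130 (u(K, B) = -110 - 20 = -130)
-34610/u(44, -64) - 34791/(-42467) = -34610/(-130) - 34791/(-42467) = -34610*(-1/130) - 34791*(-1/42467) = 3461/13 + 34791/42467 = 147430570/552071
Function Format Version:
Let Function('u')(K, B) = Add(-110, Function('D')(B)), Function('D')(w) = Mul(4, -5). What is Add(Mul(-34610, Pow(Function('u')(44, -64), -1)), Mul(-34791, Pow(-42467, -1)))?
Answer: Rational(147430570, 552071) ≈ 267.05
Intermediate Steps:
Function('D')(w) = -20
Function('u')(K, B) = -130 (Function('u')(K, B) = Add(-110, -20) = -130)
Add(Mul(-34610, Pow(Function('u')(44, -64), -1)), Mul(-34791, Pow(-42467, -1))) = Add(Mul(-34610, Pow(-130, -1)), Mul(-34791, Pow(-42467, -1))) = Add(Mul(-34610, Rational(-1, 130)), Mul(-34791, Rational(-1, 42467))) = Add(Rational(3461, 13), Rational(34791, 42467)) = Rational(147430570, 552071)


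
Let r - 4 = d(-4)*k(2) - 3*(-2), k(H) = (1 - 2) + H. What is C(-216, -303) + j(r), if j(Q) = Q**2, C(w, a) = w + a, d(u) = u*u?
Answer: 157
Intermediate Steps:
d(u) = u**2
k(H) = -1 + H
C(w, a) = a + w
r = 26 (r = 4 + ((-4)**2*(-1 + 2) - 3*(-2)) = 4 + (16*1 + 6) = 4 + (16 + 6) = 4 + 22 = 26)
C(-216, -303) + j(r) = (-303 - 216) + 26**2 = -519 + 676 = 157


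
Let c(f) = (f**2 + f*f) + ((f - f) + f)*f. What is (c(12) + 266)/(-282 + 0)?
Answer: -349/141 ≈ -2.4752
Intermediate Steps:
c(f) = 3*f**2 (c(f) = (f**2 + f**2) + (0 + f)*f = 2*f**2 + f*f = 2*f**2 + f**2 = 3*f**2)
(c(12) + 266)/(-282 + 0) = (3*12**2 + 266)/(-282 + 0) = (3*144 + 266)/(-282) = (432 + 266)*(-1/282) = 698*(-1/282) = -349/141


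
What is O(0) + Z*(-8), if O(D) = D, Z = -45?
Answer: 360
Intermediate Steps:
O(0) + Z*(-8) = 0 - 45*(-8) = 0 + 360 = 360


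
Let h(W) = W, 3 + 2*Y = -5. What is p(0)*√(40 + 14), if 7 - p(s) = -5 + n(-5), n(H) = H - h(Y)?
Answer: 39*√6 ≈ 95.530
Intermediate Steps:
Y = -4 (Y = -3/2 + (½)*(-5) = -3/2 - 5/2 = -4)
n(H) = 4 + H (n(H) = H - 1*(-4) = H + 4 = 4 + H)
p(s) = 13 (p(s) = 7 - (-5 + (4 - 5)) = 7 - (-5 - 1) = 7 - 1*(-6) = 7 + 6 = 13)
p(0)*√(40 + 14) = 13*√(40 + 14) = 13*√54 = 13*(3*√6) = 39*√6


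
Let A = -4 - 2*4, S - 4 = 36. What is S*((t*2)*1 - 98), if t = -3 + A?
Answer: -5120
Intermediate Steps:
S = 40 (S = 4 + 36 = 40)
A = -12 (A = -4 - 8 = -12)
t = -15 (t = -3 - 12 = -15)
S*((t*2)*1 - 98) = 40*(-15*2*1 - 98) = 40*(-30*1 - 98) = 40*(-30 - 98) = 40*(-128) = -5120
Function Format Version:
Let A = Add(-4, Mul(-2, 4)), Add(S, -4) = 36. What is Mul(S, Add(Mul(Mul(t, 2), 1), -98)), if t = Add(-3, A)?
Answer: -5120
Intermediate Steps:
S = 40 (S = Add(4, 36) = 40)
A = -12 (A = Add(-4, -8) = -12)
t = -15 (t = Add(-3, -12) = -15)
Mul(S, Add(Mul(Mul(t, 2), 1), -98)) = Mul(40, Add(Mul(Mul(-15, 2), 1), -98)) = Mul(40, Add(Mul(-30, 1), -98)) = Mul(40, Add(-30, -98)) = Mul(40, -128) = -5120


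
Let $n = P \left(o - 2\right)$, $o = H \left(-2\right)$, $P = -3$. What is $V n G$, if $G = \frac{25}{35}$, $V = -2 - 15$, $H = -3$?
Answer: $\frac{1020}{7} \approx 145.71$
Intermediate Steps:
$o = 6$ ($o = \left(-3\right) \left(-2\right) = 6$)
$V = -17$ ($V = -2 - 15 = -17$)
$G = \frac{5}{7}$ ($G = 25 \cdot \frac{1}{35} = \frac{5}{7} \approx 0.71429$)
$n = -12$ ($n = - 3 \left(6 - 2\right) = \left(-3\right) 4 = -12$)
$V n G = \left(-17\right) \left(-12\right) \frac{5}{7} = 204 \cdot \frac{5}{7} = \frac{1020}{7}$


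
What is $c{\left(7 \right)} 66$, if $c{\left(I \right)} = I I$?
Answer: $3234$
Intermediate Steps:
$c{\left(I \right)} = I^{2}$
$c{\left(7 \right)} 66 = 7^{2} \cdot 66 = 49 \cdot 66 = 3234$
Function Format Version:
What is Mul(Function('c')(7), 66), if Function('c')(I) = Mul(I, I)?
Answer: 3234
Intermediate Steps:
Function('c')(I) = Pow(I, 2)
Mul(Function('c')(7), 66) = Mul(Pow(7, 2), 66) = Mul(49, 66) = 3234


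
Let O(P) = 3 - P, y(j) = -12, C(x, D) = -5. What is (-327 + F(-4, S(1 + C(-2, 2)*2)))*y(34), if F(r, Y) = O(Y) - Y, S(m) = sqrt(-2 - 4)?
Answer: 3888 + 24*I*sqrt(6) ≈ 3888.0 + 58.788*I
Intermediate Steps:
S(m) = I*sqrt(6) (S(m) = sqrt(-6) = I*sqrt(6))
F(r, Y) = 3 - 2*Y (F(r, Y) = (3 - Y) - Y = 3 - 2*Y)
(-327 + F(-4, S(1 + C(-2, 2)*2)))*y(34) = (-327 + (3 - 2*I*sqrt(6)))*(-12) = (-324 - 2*I*sqrt(6))*(-12) = 3888 + 24*I*sqrt(6)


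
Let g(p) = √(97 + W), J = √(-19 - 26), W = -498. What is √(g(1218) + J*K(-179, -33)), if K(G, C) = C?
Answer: √(I*(√401 - 99*√5)) ≈ 10.034 - 10.034*I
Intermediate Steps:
J = 3*I*√5 (J = √(-45) = 3*I*√5 ≈ 6.7082*I)
g(p) = I*√401 (g(p) = √(97 - 498) = √(-401) = I*√401)
√(g(1218) + J*K(-179, -33)) = √(I*√401 + (3*I*√5)*(-33)) = √(I*√401 - 99*I*√5)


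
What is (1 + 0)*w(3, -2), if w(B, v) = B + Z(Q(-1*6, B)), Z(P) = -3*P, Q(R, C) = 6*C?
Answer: -51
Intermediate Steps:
w(B, v) = -17*B (w(B, v) = B - 18*B = -17*B)
(1 + 0)*w(3, -2) = (1 + 0)*(-17*3) = 1*(-51) = -51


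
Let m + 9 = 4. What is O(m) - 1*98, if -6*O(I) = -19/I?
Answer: -2959/30 ≈ -98.633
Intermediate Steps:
m = -5 (m = -9 + 4 = -5)
O(I) = 19/(6*I) (O(I) = -(-19)/(6*I) = 19/(6*I))
O(m) - 1*98 = (19/6)/(-5) - 1*98 = (19/6)*(-1/5) - 98 = -19/30 - 98 = -2959/30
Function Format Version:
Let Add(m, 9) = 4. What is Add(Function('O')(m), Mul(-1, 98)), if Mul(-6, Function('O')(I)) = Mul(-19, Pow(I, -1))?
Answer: Rational(-2959, 30) ≈ -98.633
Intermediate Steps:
m = -5 (m = Add(-9, 4) = -5)
Function('O')(I) = Mul(Rational(19, 6), Pow(I, -1)) (Function('O')(I) = Mul(Rational(-1, 6), Mul(-19, Pow(I, -1))) = Mul(Rational(19, 6), Pow(I, -1)))
Add(Function('O')(m), Mul(-1, 98)) = Add(Mul(Rational(19, 6), Pow(-5, -1)), Mul(-1, 98)) = Add(Mul(Rational(19, 6), Rational(-1, 5)), -98) = Add(Rational(-19, 30), -98) = Rational(-2959, 30)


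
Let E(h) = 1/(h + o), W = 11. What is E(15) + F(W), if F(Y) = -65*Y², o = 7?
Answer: -173029/22 ≈ -7865.0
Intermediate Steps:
E(h) = 1/(7 + h) (E(h) = 1/(h + 7) = 1/(7 + h))
E(15) + F(W) = 1/(7 + 15) - 65*11² = 1/22 - 65*121 = 1/22 - 7865 = -173029/22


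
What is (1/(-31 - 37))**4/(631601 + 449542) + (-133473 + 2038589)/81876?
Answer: 3669940050410190247/157722685425656064 ≈ 23.268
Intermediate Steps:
(1/(-31 - 37))**4/(631601 + 449542) + (-133473 + 2038589)/81876 = (1/(-68))**4/1081143 + 1905116*(1/81876) = (-1/68)**4*(1/1081143) + 476279/20469 = (1/21381376)*(1/1081143) + 476279/20469 = 1/23116324992768 + 476279/20469 = 3669940050410190247/157722685425656064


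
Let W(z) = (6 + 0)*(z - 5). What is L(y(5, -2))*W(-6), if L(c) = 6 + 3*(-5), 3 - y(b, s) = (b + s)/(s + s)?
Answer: 594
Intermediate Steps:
y(b, s) = 3 - (b + s)/(2*s) (y(b, s) = 3 - (b + s)/(s + s) = 3 - (b + s)/(2*s))
L(c) = -9 (L(c) = 6 - 15 = -9)
W(z) = -30 + 6*z (W(z) = 6*(-5 + z) = -30 + 6*z)
L(y(5, -2))*W(-6) = -9*(-30 + 6*(-6)) = -9*(-30 - 36) = -9*(-66) = 594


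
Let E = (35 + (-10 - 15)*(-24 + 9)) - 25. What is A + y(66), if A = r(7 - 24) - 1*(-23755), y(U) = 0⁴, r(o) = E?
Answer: 24140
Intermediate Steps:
E = 385 (E = (35 - 25*(-15)) - 25 = (35 + 375) - 25 = 410 - 25 = 385)
r(o) = 385
y(U) = 0
A = 24140 (A = 385 - 1*(-23755) = 385 + 23755 = 24140)
A + y(66) = 24140 + 0 = 24140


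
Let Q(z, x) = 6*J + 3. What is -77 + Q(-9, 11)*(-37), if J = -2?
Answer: 256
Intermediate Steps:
Q(z, x) = -9 (Q(z, x) = 6*(-2) + 3 = -12 + 3 = -9)
-77 + Q(-9, 11)*(-37) = -77 - 9*(-37) = -77 + 333 = 256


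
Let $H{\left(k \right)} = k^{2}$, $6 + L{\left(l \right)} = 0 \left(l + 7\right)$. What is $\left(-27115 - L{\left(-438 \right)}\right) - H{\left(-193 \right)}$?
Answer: $-64358$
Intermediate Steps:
$L{\left(l \right)} = -6$ ($L{\left(l \right)} = -6 + 0 \left(l + 7\right) = -6 + 0 \left(7 + l\right) = -6 + 0 = -6$)
$\left(-27115 - L{\left(-438 \right)}\right) - H{\left(-193 \right)} = \left(-27115 - -6\right) - \left(-193\right)^{2} = \left(-27115 + 6\right) - 37249 = -27109 - 37249 = -64358$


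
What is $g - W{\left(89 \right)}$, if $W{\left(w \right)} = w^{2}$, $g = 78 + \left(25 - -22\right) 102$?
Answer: $-3049$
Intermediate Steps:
$g = 4872$ ($g = 78 + \left(25 + 22\right) 102 = 78 + 47 \cdot 102 = 78 + 4794 = 4872$)
$g - W{\left(89 \right)} = 4872 - 89^{2} = 4872 - 7921 = -3049$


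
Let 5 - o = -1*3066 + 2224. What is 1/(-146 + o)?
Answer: 1/701 ≈ 0.0014265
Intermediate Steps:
o = 847 (o = 5 - (-1*3066 + 2224) = 5 - (-3066 + 2224) = 5 - 1*(-842) = 5 + 842 = 847)
1/(-146 + o) = 1/(-146 + 847) = 1/701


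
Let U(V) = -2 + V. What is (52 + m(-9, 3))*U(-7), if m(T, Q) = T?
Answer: -387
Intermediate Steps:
(52 + m(-9, 3))*U(-7) = (52 - 9)*(-2 - 7) = 43*(-9) = -387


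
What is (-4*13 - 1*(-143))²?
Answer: 8281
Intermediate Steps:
(-4*13 - 1*(-143))² = (-52 + 143)² = 91² = 8281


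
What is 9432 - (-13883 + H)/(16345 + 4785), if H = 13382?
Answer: 199298661/21130 ≈ 9432.0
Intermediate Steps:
9432 - (-13883 + H)/(16345 + 4785) = 9432 - (-13883 + 13382)/(16345 + 4785) = 9432 - (-501)/21130 = 9432 - 1*(-501/21130) = 9432 + 501/21130 = 199298661/21130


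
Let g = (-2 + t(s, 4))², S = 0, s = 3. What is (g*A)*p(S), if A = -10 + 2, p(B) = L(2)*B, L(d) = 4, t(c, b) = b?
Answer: 0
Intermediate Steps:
p(B) = 4*B
g = 4 (g = (-2 + 4)² = 2² = 4)
A = -8
(g*A)*p(S) = (4*(-8))*(4*0) = -32*0 = 0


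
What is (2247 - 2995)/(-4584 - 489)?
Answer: 748/5073 ≈ 0.14745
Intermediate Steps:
(2247 - 2995)/(-4584 - 489) = -748/(-5073) = -748*(-1/5073) = 748/5073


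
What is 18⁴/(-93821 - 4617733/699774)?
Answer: -73459475424/65658114187 ≈ -1.1188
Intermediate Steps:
18⁴/(-93821 - 4617733/699774) = 104976/(-93821 - 4617733/699774) = 104976/(-65658114187/699774) = 104976*(-699774/65658114187) = -73459475424/65658114187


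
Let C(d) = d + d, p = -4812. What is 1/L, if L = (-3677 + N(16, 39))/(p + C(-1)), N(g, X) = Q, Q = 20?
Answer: 4814/3657 ≈ 1.3164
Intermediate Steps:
C(d) = 2*d
N(g, X) = 20
L = 3657/4814 (L = (-3677 + 20)/(-4812 + 2*(-1)) = -3657/(-4812 - 2) = -3657/(-4814) = -3657*(-1/4814) = 3657/4814 ≈ 0.75966)
1/L = 1/(3657/4814) = 4814/3657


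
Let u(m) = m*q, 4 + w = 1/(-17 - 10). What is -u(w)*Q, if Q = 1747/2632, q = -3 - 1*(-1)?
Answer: -190423/35532 ≈ -5.3592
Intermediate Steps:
q = -2 (q = -3 + 1 = -2)
w = -109/27 (w = -4 + 1/(-17 - 10) = -4 + 1/(-27) = -4 - 1/27 = -109/27 ≈ -4.0370)
u(m) = -2*m (u(m) = m*(-2) = -2*m)
Q = 1747/2632 (Q = 1747*(1/2632) = 1747/2632 ≈ 0.66375)
-u(w)*Q = -(-2*(-109/27))*1747/2632 = -218*1747/(27*2632) = -1*190423/35532 = -190423/35532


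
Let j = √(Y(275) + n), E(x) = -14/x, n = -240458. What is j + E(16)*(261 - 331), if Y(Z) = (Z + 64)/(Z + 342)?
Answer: 245/4 + I*√91539506399/617 ≈ 61.25 + 490.36*I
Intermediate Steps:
Y(Z) = (64 + Z)/(342 + Z)
j = I*√91539506399/617 (j = √((64 + 275)/(342 + 275) - 240458) = √(339/617 - 240458) = √(-148362247/617) = I*√91539506399/617 ≈ 490.36*I)
j + E(16)*(261 - 331) = I*√91539506399/617 + (-14/16)*(261 - 331) = I*√91539506399/617 - 14*1/16*(-70) = I*√91539506399/617 - 7/8*(-70) = I*√91539506399/617 + 245/4 = 245/4 + I*√91539506399/617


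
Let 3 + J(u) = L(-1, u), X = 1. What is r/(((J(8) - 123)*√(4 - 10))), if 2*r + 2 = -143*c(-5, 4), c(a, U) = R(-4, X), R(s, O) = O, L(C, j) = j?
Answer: -145*I*√6/1416 ≈ -0.25083*I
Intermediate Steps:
J(u) = -3 + u
c(a, U) = 1
r = -145/2 (r = -1 + (-143*1)/2 = -1 + (½)*(-143) = -1 - 143/2 = -145/2 ≈ -72.500)
r/(((J(8) - 123)*√(4 - 10))) = -145*1/(√(4 - 10)*((-3 + 8) - 123))/2 = -145*(-I*√6/(6*(5 - 123)))/2 = -145*I*√6/708/2 = -145*I*√6/1416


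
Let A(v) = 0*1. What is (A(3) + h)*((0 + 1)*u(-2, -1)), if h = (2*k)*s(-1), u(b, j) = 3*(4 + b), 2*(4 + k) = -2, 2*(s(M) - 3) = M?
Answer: -150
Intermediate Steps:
s(M) = 3 + M/2
k = -5 (k = -4 + (1/2)*(-2) = -4 - 1 = -5)
A(v) = 0
u(b, j) = 12 + 3*b
h = -25 (h = (2*(-5))*(3 + (1/2)*(-1)) = -10*(3 - 1/2) = -10*5/2 = -25)
(A(3) + h)*((0 + 1)*u(-2, -1)) = (0 - 25)*((0 + 1)*(12 + 3*(-2))) = -25*(12 - 6) = -25*6 = -150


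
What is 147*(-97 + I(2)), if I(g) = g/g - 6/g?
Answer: -14553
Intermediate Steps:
I(g) = 1 - 6/g
147*(-97 + I(2)) = 147*(-97 + (-6 + 2)/2) = 147*(-97 + (½)*(-4)) = 147*(-97 - 2) = 147*(-99) = -14553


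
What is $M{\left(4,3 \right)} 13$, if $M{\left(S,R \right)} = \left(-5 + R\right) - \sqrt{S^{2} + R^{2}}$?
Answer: $-91$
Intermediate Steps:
$M{\left(S,R \right)} = -5 + R - \sqrt{R^{2} + S^{2}}$ ($M{\left(S,R \right)} = \left(-5 + R\right) - \sqrt{R^{2} + S^{2}} = -5 + R - \sqrt{R^{2} + S^{2}}$)
$M{\left(4,3 \right)} 13 = \left(-5 + 3 - \sqrt{3^{2} + 4^{2}}\right) 13 = \left(-5 + 3 - \sqrt{9 + 16}\right) 13 = \left(-5 + 3 - \sqrt{25}\right) 13 = \left(-5 + 3 - 5\right) 13 = \left(-7\right) 13 = -91$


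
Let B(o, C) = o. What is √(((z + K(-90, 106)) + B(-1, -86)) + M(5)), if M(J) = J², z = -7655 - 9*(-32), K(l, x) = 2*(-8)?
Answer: I*√7359 ≈ 85.785*I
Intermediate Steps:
K(l, x) = -16
z = -7367 (z = -7655 - 1*(-288) = -7655 + 288 = -7367)
√(((z + K(-90, 106)) + B(-1, -86)) + M(5)) = √(((-7367 - 16) - 1) + 5²) = √((-7383 - 1) + 25) = √(-7384 + 25) = √(-7359) = I*√7359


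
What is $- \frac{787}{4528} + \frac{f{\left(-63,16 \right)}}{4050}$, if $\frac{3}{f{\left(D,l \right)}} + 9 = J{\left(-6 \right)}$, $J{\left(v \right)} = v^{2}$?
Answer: $- \frac{14340811}{82522800} \approx -0.17378$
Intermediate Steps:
$f{\left(D,l \right)} = \frac{1}{9}$ ($f{\left(D,l \right)} = \frac{3}{-9 + \left(-6\right)^{2}} = \frac{3}{-9 + 36} = \frac{3}{27} = 3 \cdot \frac{1}{27} = \frac{1}{9}$)
$- \frac{787}{4528} + \frac{f{\left(-63,16 \right)}}{4050} = - \frac{787}{4528} + \frac{1}{9 \cdot 4050} = \left(-787\right) \frac{1}{4528} + \frac{1}{9} \cdot \frac{1}{4050} = - \frac{787}{4528} + \frac{1}{36450} = - \frac{14340811}{82522800}$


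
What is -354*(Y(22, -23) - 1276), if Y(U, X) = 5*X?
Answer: 492414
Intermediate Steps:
-354*(Y(22, -23) - 1276) = -354*(5*(-23) - 1276) = -354*(-115 - 1276) = -354*(-1391) = 492414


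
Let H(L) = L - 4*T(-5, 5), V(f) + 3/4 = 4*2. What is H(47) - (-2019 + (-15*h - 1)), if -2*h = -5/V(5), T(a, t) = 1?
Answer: 59977/29 ≈ 2068.2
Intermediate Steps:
V(f) = 29/4 (V(f) = -¾ + 4*2 = -¾ + 8 = 29/4)
H(L) = -4 + L (H(L) = L - 4*1 = L - 4 = -4 + L)
h = 10/29 (h = -(-5)/(2*29/4) = -(-5)*4/(2*29) = -½*(-20/29) = 10/29 ≈ 0.34483)
H(47) - (-2019 + (-15*h - 1)) = (-4 + 47) - (-2019 + (-15*10/29 - 1)) = 43 - (-2019 + (-150/29 - 1)) = 43 - (-2019 - 179/29) = 43 - 1*(-58730/29) = 43 + 58730/29 = 59977/29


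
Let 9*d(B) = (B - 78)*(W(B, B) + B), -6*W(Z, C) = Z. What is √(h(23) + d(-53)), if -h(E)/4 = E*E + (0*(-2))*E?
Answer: I*√477294/18 ≈ 38.381*I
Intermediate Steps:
W(Z, C) = -Z/6
h(E) = -4*E² (h(E) = -4*(E*E + (0*(-2))*E) = -4*(E² + 0*E) = -4*(E² + 0) = -4*E²)
d(B) = 5*B*(-78 + B)/54 (d(B) = ((B - 78)*(-B/6 + B))/9 = ((-78 + B)*(5*B/6))/9 = (5*B*(-78 + B)/6)/9 = 5*B*(-78 + B)/54)
√(h(23) + d(-53)) = √(-4*23² + (5/54)*(-53)*(-78 - 53)) = √(-4*529 + (5/54)*(-53)*(-131)) = √(-2116 + 34715/54) = √(-79549/54) = I*√477294/18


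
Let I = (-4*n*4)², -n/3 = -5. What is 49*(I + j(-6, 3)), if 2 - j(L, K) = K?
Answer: 2822351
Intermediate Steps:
n = 15 (n = -3*(-5) = 15)
j(L, K) = 2 - K
I = 57600 (I = (-4*15*4)² = (-60*4)² = (-240)² = 57600)
49*(I + j(-6, 3)) = 49*(57600 + (2 - 1*3)) = 49*(57600 + (2 - 3)) = 49*(57600 - 1) = 49*57599 = 2822351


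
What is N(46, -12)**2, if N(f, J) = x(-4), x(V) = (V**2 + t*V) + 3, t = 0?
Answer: 361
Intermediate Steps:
x(V) = 3 + V**2 (x(V) = (V**2 + 0*V) + 3 = (V**2 + 0) + 3 = V**2 + 3 = 3 + V**2)
N(f, J) = 19 (N(f, J) = 3 + (-4)**2 = 3 + 16 = 19)
N(46, -12)**2 = 19**2 = 361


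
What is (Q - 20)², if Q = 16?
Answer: 16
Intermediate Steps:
(Q - 20)² = (16 - 20)² = (-4)² = 16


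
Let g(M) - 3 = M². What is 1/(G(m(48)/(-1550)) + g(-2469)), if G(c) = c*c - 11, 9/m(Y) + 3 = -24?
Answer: 21622500/131809743742501 ≈ 1.6404e-7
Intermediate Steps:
m(Y) = -⅓ (m(Y) = 9/(-3 - 24) = 9/(-27) = 9*(-1/27) = -⅓)
g(M) = 3 + M²
G(c) = -11 + c² (G(c) = c² - 11 = -11 + c²)
1/(G(m(48)/(-1550)) + g(-2469)) = 1/((-11 + (-⅓/(-1550))²) + (3 + (-2469)²)) = 1/((-11 + (-⅓*(-1/1550))²) + (3 + 6095961)) = 1/((-11 + (1/4650)²) + 6095964) = 1/((-11 + 1/21622500) + 6095964) = 1/(-237847499/21622500 + 6095964) = 1/(131809743742501/21622500) = 21622500/131809743742501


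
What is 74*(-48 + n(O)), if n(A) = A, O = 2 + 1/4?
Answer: -6771/2 ≈ -3385.5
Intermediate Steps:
O = 9/4 (O = 2 + 1/4 = 9/4 ≈ 2.2500)
74*(-48 + n(O)) = 74*(-48 + 9/4) = 74*(-183/4) = -6771/2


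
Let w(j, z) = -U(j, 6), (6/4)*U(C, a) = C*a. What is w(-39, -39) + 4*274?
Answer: 1252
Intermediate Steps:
U(C, a) = 2*C*a/3 (U(C, a) = 2*(C*a)/3 = 2*C*a/3)
w(j, z) = -4*j (w(j, z) = -2*j*6/3 = -4*j)
w(-39, -39) + 4*274 = -4*(-39) + 4*274 = 156 + 1096 = 1252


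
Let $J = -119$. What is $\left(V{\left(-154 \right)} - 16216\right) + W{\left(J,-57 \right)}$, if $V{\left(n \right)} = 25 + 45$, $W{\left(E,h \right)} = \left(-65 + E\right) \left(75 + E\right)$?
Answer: $-8050$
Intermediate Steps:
$V{\left(n \right)} = 70$
$\left(V{\left(-154 \right)} - 16216\right) + W{\left(J,-57 \right)} = \left(70 - 16216\right) + \left(-4875 + \left(-119\right)^{2} + 10 \left(-119\right)\right) = -16146 - -8096 = -16146 + 8096 = -8050$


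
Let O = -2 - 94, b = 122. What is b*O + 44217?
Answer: 32505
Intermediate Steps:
O = -96
b*O + 44217 = 122*(-96) + 44217 = -11712 + 44217 = 32505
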